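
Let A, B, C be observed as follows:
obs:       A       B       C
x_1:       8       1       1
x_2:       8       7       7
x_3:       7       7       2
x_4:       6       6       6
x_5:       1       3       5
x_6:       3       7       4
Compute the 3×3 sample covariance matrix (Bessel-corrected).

Step 1 — column means:
  mean(A) = (8 + 8 + 7 + 6 + 1 + 3) / 6 = 33/6 = 5.5
  mean(B) = (1 + 7 + 7 + 6 + 3 + 7) / 6 = 31/6 = 5.1667
  mean(C) = (1 + 7 + 2 + 6 + 5 + 4) / 6 = 25/6 = 4.1667

Step 2 — sample covariance S[i,j] = (1/(n-1)) · Σ_k (x_{k,i} - mean_i) · (x_{k,j} - mean_j), with n-1 = 5.
  S[A,A] = ((2.5)·(2.5) + (2.5)·(2.5) + (1.5)·(1.5) + (0.5)·(0.5) + (-4.5)·(-4.5) + (-2.5)·(-2.5)) / 5 = 41.5/5 = 8.3
  S[A,B] = ((2.5)·(-4.1667) + (2.5)·(1.8333) + (1.5)·(1.8333) + (0.5)·(0.8333) + (-4.5)·(-2.1667) + (-2.5)·(1.8333)) / 5 = 2.5/5 = 0.5
  S[A,C] = ((2.5)·(-3.1667) + (2.5)·(2.8333) + (1.5)·(-2.1667) + (0.5)·(1.8333) + (-4.5)·(0.8333) + (-2.5)·(-0.1667)) / 5 = -6.5/5 = -1.3
  S[B,B] = ((-4.1667)·(-4.1667) + (1.8333)·(1.8333) + (1.8333)·(1.8333) + (0.8333)·(0.8333) + (-2.1667)·(-2.1667) + (1.8333)·(1.8333)) / 5 = 32.8333/5 = 6.5667
  S[B,C] = ((-4.1667)·(-3.1667) + (1.8333)·(2.8333) + (1.8333)·(-2.1667) + (0.8333)·(1.8333) + (-2.1667)·(0.8333) + (1.8333)·(-0.1667)) / 5 = 13.8333/5 = 2.7667
  S[C,C] = ((-3.1667)·(-3.1667) + (2.8333)·(2.8333) + (-2.1667)·(-2.1667) + (1.8333)·(1.8333) + (0.8333)·(0.8333) + (-0.1667)·(-0.1667)) / 5 = 26.8333/5 = 5.3667

S is symmetric (S[j,i] = S[i,j]). Assembling:

S = [[8.3, 0.5, -1.3],
 [0.5, 6.5667, 2.7667],
 [-1.3, 2.7667, 5.3667]]


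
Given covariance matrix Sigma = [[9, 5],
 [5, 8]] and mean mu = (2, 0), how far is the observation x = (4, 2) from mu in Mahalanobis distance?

Step 1 — centre the observation: (x - mu) = (2, 2).

Step 2 — invert Sigma. det(Sigma) = 9·8 - (5)² = 47.
  Sigma^{-1} = (1/det) · [[d, -b], [-b, a]] = [[0.1702, -0.1064],
 [-0.1064, 0.1915]].

Step 3 — form the quadratic (x - mu)^T · Sigma^{-1} · (x - mu):
  Sigma^{-1} · (x - mu) = (0.1277, 0.1702).
  (x - mu)^T · [Sigma^{-1} · (x - mu)] = (2)·(0.1277) + (2)·(0.1702) = 0.5957.

Step 4 — take square root: d = √(0.5957) ≈ 0.7718.

d(x, mu) = √(0.5957) ≈ 0.7718


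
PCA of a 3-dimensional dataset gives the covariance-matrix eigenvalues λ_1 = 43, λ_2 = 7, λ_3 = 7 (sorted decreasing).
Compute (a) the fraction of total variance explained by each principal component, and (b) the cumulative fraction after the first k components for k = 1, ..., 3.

Step 1 — total variance = trace(Sigma) = Σ λ_i = 43 + 7 + 7 = 57.

Step 2 — fraction explained by component i = λ_i / Σ λ:
  PC1: 43/57 = 0.7544
  PC2: 7/57 = 0.1228
  PC3: 7/57 = 0.1228

Step 3 — cumulative fraction after k components = (λ_1 + ... + λ_k) / Σ λ:
  k = 1: 43/57 = 0.7544
  k = 2: (43 + 7)/57 = 50/57 = 0.8772
  k = 3: (43 + 7 + 7)/57 = 57/57 = 1

Summary (fraction, with percent):

explained: PC1 0.7544 (75.44%), PC2 0.1228 (12.28%), PC3 0.1228 (12.28%);  cumulative: 0.7544, 0.8772, 1


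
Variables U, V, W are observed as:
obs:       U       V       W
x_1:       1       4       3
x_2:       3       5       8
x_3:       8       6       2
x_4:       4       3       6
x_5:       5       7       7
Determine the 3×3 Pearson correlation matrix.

Step 1 — column means:
  mean(U) = (1 + 3 + 8 + 4 + 5) / 5 = 21/5 = 4.2
  mean(V) = (4 + 5 + 6 + 3 + 7) / 5 = 25/5 = 5
  mean(W) = (3 + 8 + 2 + 6 + 7) / 5 = 26/5 = 5.2

Step 2 — sample variances and covariances s[i,j] = (1/(n-1)) · Σ_k (x_{k,i} - mean_i) · (x_{k,j} - mean_j), with n-1 = 4:
  s[U,U] = ((-3.2)·(-3.2) + (-1.2)·(-1.2) + (3.8)·(3.8) + (-0.2)·(-0.2) + (0.8)·(0.8)) / 4 = 26.8/4 = 6.7
  s[U,V] = ((-3.2)·(-1) + (-1.2)·(0) + (3.8)·(1) + (-0.2)·(-2) + (0.8)·(2)) / 4 = 9/4 = 2.25
  s[U,W] = ((-3.2)·(-2.2) + (-1.2)·(2.8) + (3.8)·(-3.2) + (-0.2)·(0.8) + (0.8)·(1.8)) / 4 = -7.2/4 = -1.8
  s[V,V] = ((-1)·(-1) + (0)·(0) + (1)·(1) + (-2)·(-2) + (2)·(2)) / 4 = 10/4 = 2.5
  s[V,W] = ((-1)·(-2.2) + (0)·(2.8) + (1)·(-3.2) + (-2)·(0.8) + (2)·(1.8)) / 4 = 1/4 = 0.25
  s[W,W] = ((-2.2)·(-2.2) + (2.8)·(2.8) + (-3.2)·(-3.2) + (0.8)·(0.8) + (1.8)·(1.8)) / 4 = 26.8/4 = 6.7
  Sample standard deviations s_i = √(s[i,i]):
  s(U) = √(6.7) = 2.5884
  s(V) = √(2.5) = 1.5811
  s(W) = √(6.7) = 2.5884

Step 3 — r_{ij} = s_{ij} / (s_i · s_j):
  r[U,U] = 1 (diagonal).
  r[U,V] = 2.25 / (2.5884 · 1.5811) = 2.25 / 4.0927 = 0.5498
  r[U,W] = -1.8 / (2.5884 · 2.5884) = -1.8 / 6.7 = -0.2687
  r[V,V] = 1 (diagonal).
  r[V,W] = 0.25 / (1.5811 · 2.5884) = 0.25 / 4.0927 = 0.0611
  r[W,W] = 1 (diagonal).

R is symmetric with unit diagonal. Assembling:

R = [[1, 0.5498, -0.2687],
 [0.5498, 1, 0.0611],
 [-0.2687, 0.0611, 1]]


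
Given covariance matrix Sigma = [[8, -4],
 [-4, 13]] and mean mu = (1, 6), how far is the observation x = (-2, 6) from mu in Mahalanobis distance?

Step 1 — centre the observation: (x - mu) = (-3, 0).

Step 2 — invert Sigma. det(Sigma) = 8·13 - (-4)² = 88.
  Sigma^{-1} = (1/det) · [[d, -b], [-b, a]] = [[0.1477, 0.0455],
 [0.0455, 0.0909]].

Step 3 — form the quadratic (x - mu)^T · Sigma^{-1} · (x - mu):
  Sigma^{-1} · (x - mu) = (-0.4432, -0.1364).
  (x - mu)^T · [Sigma^{-1} · (x - mu)] = (-3)·(-0.4432) + (0)·(-0.1364) = 1.3295.

Step 4 — take square root: d = √(1.3295) ≈ 1.1531.

d(x, mu) = √(1.3295) ≈ 1.1531


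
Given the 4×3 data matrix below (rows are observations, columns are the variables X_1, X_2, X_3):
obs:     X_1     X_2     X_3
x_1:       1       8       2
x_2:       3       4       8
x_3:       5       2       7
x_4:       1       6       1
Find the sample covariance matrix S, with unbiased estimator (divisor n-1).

Step 1 — column means:
  mean(X_1) = (1 + 3 + 5 + 1) / 4 = 10/4 = 2.5
  mean(X_2) = (8 + 4 + 2 + 6) / 4 = 20/4 = 5
  mean(X_3) = (2 + 8 + 7 + 1) / 4 = 18/4 = 4.5

Step 2 — sample covariance S[i,j] = (1/(n-1)) · Σ_k (x_{k,i} - mean_i) · (x_{k,j} - mean_j), with n-1 = 3.
  S[X_1,X_1] = ((-1.5)·(-1.5) + (0.5)·(0.5) + (2.5)·(2.5) + (-1.5)·(-1.5)) / 3 = 11/3 = 3.6667
  S[X_1,X_2] = ((-1.5)·(3) + (0.5)·(-1) + (2.5)·(-3) + (-1.5)·(1)) / 3 = -14/3 = -4.6667
  S[X_1,X_3] = ((-1.5)·(-2.5) + (0.5)·(3.5) + (2.5)·(2.5) + (-1.5)·(-3.5)) / 3 = 17/3 = 5.6667
  S[X_2,X_2] = ((3)·(3) + (-1)·(-1) + (-3)·(-3) + (1)·(1)) / 3 = 20/3 = 6.6667
  S[X_2,X_3] = ((3)·(-2.5) + (-1)·(3.5) + (-3)·(2.5) + (1)·(-3.5)) / 3 = -22/3 = -7.3333
  S[X_3,X_3] = ((-2.5)·(-2.5) + (3.5)·(3.5) + (2.5)·(2.5) + (-3.5)·(-3.5)) / 3 = 37/3 = 12.3333

S is symmetric (S[j,i] = S[i,j]). Assembling:

S = [[3.6667, -4.6667, 5.6667],
 [-4.6667, 6.6667, -7.3333],
 [5.6667, -7.3333, 12.3333]]


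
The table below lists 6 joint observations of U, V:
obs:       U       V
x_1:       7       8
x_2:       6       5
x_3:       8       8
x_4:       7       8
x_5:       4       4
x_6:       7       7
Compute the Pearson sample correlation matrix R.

Step 1 — column means:
  mean(U) = (7 + 6 + 8 + 7 + 4 + 7) / 6 = 39/6 = 6.5
  mean(V) = (8 + 5 + 8 + 8 + 4 + 7) / 6 = 40/6 = 6.6667

Step 2 — sample variances and covariances s[i,j] = (1/(n-1)) · Σ_k (x_{k,i} - mean_i) · (x_{k,j} - mean_j), with n-1 = 5:
  s[U,U] = ((0.5)·(0.5) + (-0.5)·(-0.5) + (1.5)·(1.5) + (0.5)·(0.5) + (-2.5)·(-2.5) + (0.5)·(0.5)) / 5 = 9.5/5 = 1.9
  s[U,V] = ((0.5)·(1.3333) + (-0.5)·(-1.6667) + (1.5)·(1.3333) + (0.5)·(1.3333) + (-2.5)·(-2.6667) + (0.5)·(0.3333)) / 5 = 11/5 = 2.2
  s[V,V] = ((1.3333)·(1.3333) + (-1.6667)·(-1.6667) + (1.3333)·(1.3333) + (1.3333)·(1.3333) + (-2.6667)·(-2.6667) + (0.3333)·(0.3333)) / 5 = 15.3333/5 = 3.0667
  Sample standard deviations s_i = √(s[i,i]):
  s(U) = √(1.9) = 1.3784
  s(V) = √(3.0667) = 1.7512

Step 3 — r_{ij} = s_{ij} / (s_i · s_j):
  r[U,U] = 1 (diagonal).
  r[U,V] = 2.2 / (1.3784 · 1.7512) = 2.2 / 2.4138 = 0.9114
  r[V,V] = 1 (diagonal).

R is symmetric with unit diagonal. Assembling:

R = [[1, 0.9114],
 [0.9114, 1]]


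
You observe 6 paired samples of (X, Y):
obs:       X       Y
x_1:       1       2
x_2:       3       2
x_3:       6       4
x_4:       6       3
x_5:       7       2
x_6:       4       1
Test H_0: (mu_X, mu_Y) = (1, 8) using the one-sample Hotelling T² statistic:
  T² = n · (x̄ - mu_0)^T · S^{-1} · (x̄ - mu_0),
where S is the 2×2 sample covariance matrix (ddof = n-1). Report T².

Step 1 — sample mean vector:
  mean(X) = (1 + 3 + 6 + 6 + 7 + 4) / 6 = 27/6 = 4.5
  mean(Y) = (2 + 2 + 4 + 3 + 2 + 1) / 6 = 14/6 = 2.3333
  x̄ = (4.5, 2.3333),  deviation x̄ - mu_0 = (4.5, 2.3333) - (1, 8) = (3.5, -5.6667).

Step 2 — sample covariance matrix, S[i,j] = (1/(n-1)) · Σ_k (x_{k,i} - mean_i) · (x_{k,j} - mean_j), divisor n-1 = 5:
  S[X,X] = ((-3.5)·(-3.5) + (-1.5)·(-1.5) + (1.5)·(1.5) + (1.5)·(1.5) + (2.5)·(2.5) + (-0.5)·(-0.5)) / 5 = 25.5/5 = 5.1
  S[X,Y] = ((-3.5)·(-0.3333) + (-1.5)·(-0.3333) + (1.5)·(1.6667) + (1.5)·(0.6667) + (2.5)·(-0.3333) + (-0.5)·(-1.3333)) / 5 = 5/5 = 1
  S[Y,Y] = ((-0.3333)·(-0.3333) + (-0.3333)·(-0.3333) + (1.6667)·(1.6667) + (0.6667)·(0.6667) + (-0.3333)·(-0.3333) + (-1.3333)·(-1.3333)) / 5 = 5.3333/5 = 1.0667
  S = [[5.1, 1],
 [1, 1.0667]].

Step 3 — invert S. det(S) = 5.1·1.0667 - (1)² = 4.44.
  S^{-1} = (1/det) · [[d, -b], [-b, a]] = [[0.2402, -0.2252],
 [-0.2252, 1.1486]].

Step 4 — quadratic form (x̄ - mu_0)^T · S^{-1} · (x̄ - mu_0):
  S^{-1} · (x̄ - mu_0) = (2.1171, -7.2973),
  (x̄ - mu_0)^T · [...] = (3.5)·(2.1171) + (-5.6667)·(-7.2973) = 48.7613.

Step 5 — scale by n: T² = 6 · 48.7613 = 292.5676.

T² ≈ 292.5676


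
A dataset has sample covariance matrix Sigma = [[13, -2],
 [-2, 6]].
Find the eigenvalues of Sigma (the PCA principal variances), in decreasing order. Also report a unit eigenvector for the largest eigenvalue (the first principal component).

Step 1 — characteristic polynomial of 2×2 Sigma:
  det(Sigma - λI) = λ² - trace · λ + det = 0.
  trace = 13 + 6 = 19, det = 13·6 - (-2)² = 74.
Step 2 — discriminant:
  Δ = trace² - 4·det = 361 - 296 = 65.
Step 3 — eigenvalues:
  λ = (trace ± √Δ)/2 = (19 ± 8.0623)/2,
  λ_1 = 13.5311,  λ_2 = 5.4689.

Step 4 — unit eigenvector for λ_1: solve (Sigma - λ_1 I)v = 0. First row:
  (13 - 13.5311)·v_x + (-2)·v_y = 0, i.e. (-0.5311)·v_x + (-2)·v_y = 0,
  so v ∝ (b, λ_1 - a) = (-2, 0.5311); multiply by -1 so the first entry is positive: u = (2, -0.5311).
  ||u|| = √((2)² + (-0.5311)²) = √(4.2821) ≈ 2.0693,
  v_1 = u/||u|| ≈ (0.9665, -0.2567) (||v_1|| = 1).

λ_1 = 13.5311,  λ_2 = 5.4689;  v_1 ≈ (0.9665, -0.2567)


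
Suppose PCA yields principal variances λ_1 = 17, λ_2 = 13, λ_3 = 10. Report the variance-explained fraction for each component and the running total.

Step 1 — total variance = trace(Sigma) = Σ λ_i = 17 + 13 + 10 = 40.

Step 2 — fraction explained by component i = λ_i / Σ λ:
  PC1: 17/40 = 0.425
  PC2: 13/40 = 0.325
  PC3: 10/40 = 0.25

Step 3 — cumulative fraction after k components = (λ_1 + ... + λ_k) / Σ λ:
  k = 1: 17/40 = 0.425
  k = 2: (17 + 13)/40 = 30/40 = 0.75
  k = 3: (17 + 13 + 10)/40 = 40/40 = 1

Summary (fraction, with percent):

explained: PC1 0.425 (42.5%), PC2 0.325 (32.5%), PC3 0.25 (25%);  cumulative: 0.425, 0.75, 1


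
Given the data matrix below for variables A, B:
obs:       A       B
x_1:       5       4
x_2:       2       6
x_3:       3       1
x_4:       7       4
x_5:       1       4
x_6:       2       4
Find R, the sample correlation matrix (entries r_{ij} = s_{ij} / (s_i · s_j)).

Step 1 — column means:
  mean(A) = (5 + 2 + 3 + 7 + 1 + 2) / 6 = 20/6 = 3.3333
  mean(B) = (4 + 6 + 1 + 4 + 4 + 4) / 6 = 23/6 = 3.8333

Step 2 — sample variances and covariances s[i,j] = (1/(n-1)) · Σ_k (x_{k,i} - mean_i) · (x_{k,j} - mean_j), with n-1 = 5:
  s[A,A] = ((1.6667)·(1.6667) + (-1.3333)·(-1.3333) + (-0.3333)·(-0.3333) + (3.6667)·(3.6667) + (-2.3333)·(-2.3333) + (-1.3333)·(-1.3333)) / 5 = 25.3333/5 = 5.0667
  s[A,B] = ((1.6667)·(0.1667) + (-1.3333)·(2.1667) + (-0.3333)·(-2.8333) + (3.6667)·(0.1667) + (-2.3333)·(0.1667) + (-1.3333)·(0.1667)) / 5 = -1.6667/5 = -0.3333
  s[B,B] = ((0.1667)·(0.1667) + (2.1667)·(2.1667) + (-2.8333)·(-2.8333) + (0.1667)·(0.1667) + (0.1667)·(0.1667) + (0.1667)·(0.1667)) / 5 = 12.8333/5 = 2.5667
  Sample standard deviations s_i = √(s[i,i]):
  s(A) = √(5.0667) = 2.2509
  s(B) = √(2.5667) = 1.6021

Step 3 — r_{ij} = s_{ij} / (s_i · s_j):
  r[A,A] = 1 (diagonal).
  r[A,B] = -0.3333 / (2.2509 · 1.6021) = -0.3333 / 3.6062 = -0.0924
  r[B,B] = 1 (diagonal).

R is symmetric with unit diagonal. Assembling:

R = [[1, -0.0924],
 [-0.0924, 1]]


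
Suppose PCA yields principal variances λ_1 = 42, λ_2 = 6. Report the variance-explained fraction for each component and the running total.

Step 1 — total variance = trace(Sigma) = Σ λ_i = 42 + 6 = 48.

Step 2 — fraction explained by component i = λ_i / Σ λ:
  PC1: 42/48 = 0.875
  PC2: 6/48 = 0.125

Step 3 — cumulative fraction after k components = (λ_1 + ... + λ_k) / Σ λ:
  k = 1: 42/48 = 0.875
  k = 2: (42 + 6)/48 = 48/48 = 1

Summary (fraction, with percent):

explained: PC1 0.875 (87.5%), PC2 0.125 (12.5%);  cumulative: 0.875, 1


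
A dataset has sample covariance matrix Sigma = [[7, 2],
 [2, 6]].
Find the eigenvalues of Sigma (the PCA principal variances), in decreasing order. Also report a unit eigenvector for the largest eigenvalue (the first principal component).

Step 1 — characteristic polynomial of 2×2 Sigma:
  det(Sigma - λI) = λ² - trace · λ + det = 0.
  trace = 7 + 6 = 13, det = 7·6 - (2)² = 38.
Step 2 — discriminant:
  Δ = trace² - 4·det = 169 - 152 = 17.
Step 3 — eigenvalues:
  λ = (trace ± √Δ)/2 = (13 ± 4.1231)/2,
  λ_1 = 8.5616,  λ_2 = 4.4384.

Step 4 — unit eigenvector for λ_1: solve (Sigma - λ_1 I)v = 0. First row:
  (7 - 8.5616)·v_x + (2)·v_y = 0, i.e. (-1.5616)·v_x + (2)·v_y = 0,
  so v ∝ (b, λ_1 - a) = (2, 1.5616) = u.
  ||u|| = √((2)² + (1.5616)²) = √(6.4384) ≈ 2.5374,
  v_1 = u/||u|| ≈ (0.7882, 0.6154) (||v_1|| = 1).

λ_1 = 8.5616,  λ_2 = 4.4384;  v_1 ≈ (0.7882, 0.6154)


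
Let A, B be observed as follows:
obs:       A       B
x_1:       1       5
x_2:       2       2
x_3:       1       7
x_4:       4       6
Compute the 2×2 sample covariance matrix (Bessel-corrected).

Step 1 — column means:
  mean(A) = (1 + 2 + 1 + 4) / 4 = 8/4 = 2
  mean(B) = (5 + 2 + 7 + 6) / 4 = 20/4 = 5

Step 2 — sample covariance S[i,j] = (1/(n-1)) · Σ_k (x_{k,i} - mean_i) · (x_{k,j} - mean_j), with n-1 = 3.
  S[A,A] = ((-1)·(-1) + (0)·(0) + (-1)·(-1) + (2)·(2)) / 3 = 6/3 = 2
  S[A,B] = ((-1)·(0) + (0)·(-3) + (-1)·(2) + (2)·(1)) / 3 = 0/3 = 0
  S[B,B] = ((0)·(0) + (-3)·(-3) + (2)·(2) + (1)·(1)) / 3 = 14/3 = 4.6667

S is symmetric (S[j,i] = S[i,j]). Assembling:

S = [[2, 0],
 [0, 4.6667]]


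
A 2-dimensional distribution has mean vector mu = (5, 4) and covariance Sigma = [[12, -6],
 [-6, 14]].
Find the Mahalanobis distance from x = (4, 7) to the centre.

Step 1 — centre the observation: (x - mu) = (-1, 3).

Step 2 — invert Sigma. det(Sigma) = 12·14 - (-6)² = 132.
  Sigma^{-1} = (1/det) · [[d, -b], [-b, a]] = [[0.1061, 0.0455],
 [0.0455, 0.0909]].

Step 3 — form the quadratic (x - mu)^T · Sigma^{-1} · (x - mu):
  Sigma^{-1} · (x - mu) = (0.0303, 0.2273).
  (x - mu)^T · [Sigma^{-1} · (x - mu)] = (-1)·(0.0303) + (3)·(0.2273) = 0.6515.

Step 4 — take square root: d = √(0.6515) ≈ 0.8072.

d(x, mu) = √(0.6515) ≈ 0.8072


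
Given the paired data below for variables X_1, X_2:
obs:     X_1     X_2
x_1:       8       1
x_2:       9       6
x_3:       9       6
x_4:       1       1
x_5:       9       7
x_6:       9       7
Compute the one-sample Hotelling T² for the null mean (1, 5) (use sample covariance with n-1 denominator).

Step 1 — sample mean vector:
  mean(X_1) = (8 + 9 + 9 + 1 + 9 + 9) / 6 = 45/6 = 7.5
  mean(X_2) = (1 + 6 + 6 + 1 + 7 + 7) / 6 = 28/6 = 4.6667
  x̄ = (7.5, 4.6667),  deviation x̄ - mu_0 = (7.5, 4.6667) - (1, 5) = (6.5, -0.3333).

Step 2 — sample covariance matrix, S[i,j] = (1/(n-1)) · Σ_k (x_{k,i} - mean_i) · (x_{k,j} - mean_j), divisor n-1 = 5:
  S[X_1,X_1] = ((0.5)·(0.5) + (1.5)·(1.5) + (1.5)·(1.5) + (-6.5)·(-6.5) + (1.5)·(1.5) + (1.5)·(1.5)) / 5 = 51.5/5 = 10.3
  S[X_1,X_2] = ((0.5)·(-3.6667) + (1.5)·(1.3333) + (1.5)·(1.3333) + (-6.5)·(-3.6667) + (1.5)·(2.3333) + (1.5)·(2.3333)) / 5 = 33/5 = 6.6
  S[X_2,X_2] = ((-3.6667)·(-3.6667) + (1.3333)·(1.3333) + (1.3333)·(1.3333) + (-3.6667)·(-3.6667) + (2.3333)·(2.3333) + (2.3333)·(2.3333)) / 5 = 41.3333/5 = 8.2667
  S = [[10.3, 6.6],
 [6.6, 8.2667]].

Step 3 — invert S. det(S) = 10.3·8.2667 - (6.6)² = 41.5867.
  S^{-1} = (1/det) · [[d, -b], [-b, a]] = [[0.1988, -0.1587],
 [-0.1587, 0.2477]].

Step 4 — quadratic form (x̄ - mu_0)^T · S^{-1} · (x̄ - mu_0):
  S^{-1} · (x̄ - mu_0) = (1.345, -1.1141),
  (x̄ - mu_0)^T · [...] = (6.5)·(1.345) + (-0.3333)·(-1.1141) = 9.1138.

Step 5 — scale by n: T² = 6 · 9.1138 = 54.6826.

T² ≈ 54.6826


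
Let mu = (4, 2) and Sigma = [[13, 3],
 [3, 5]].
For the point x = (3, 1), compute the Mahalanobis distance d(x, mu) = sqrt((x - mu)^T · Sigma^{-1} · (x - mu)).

Step 1 — centre the observation: (x - mu) = (-1, -1).

Step 2 — invert Sigma. det(Sigma) = 13·5 - (3)² = 56.
  Sigma^{-1} = (1/det) · [[d, -b], [-b, a]] = [[0.0893, -0.0536],
 [-0.0536, 0.2321]].

Step 3 — form the quadratic (x - mu)^T · Sigma^{-1} · (x - mu):
  Sigma^{-1} · (x - mu) = (-0.0357, -0.1786).
  (x - mu)^T · [Sigma^{-1} · (x - mu)] = (-1)·(-0.0357) + (-1)·(-0.1786) = 0.2143.

Step 4 — take square root: d = √(0.2143) ≈ 0.4629.

d(x, mu) = √(0.2143) ≈ 0.4629


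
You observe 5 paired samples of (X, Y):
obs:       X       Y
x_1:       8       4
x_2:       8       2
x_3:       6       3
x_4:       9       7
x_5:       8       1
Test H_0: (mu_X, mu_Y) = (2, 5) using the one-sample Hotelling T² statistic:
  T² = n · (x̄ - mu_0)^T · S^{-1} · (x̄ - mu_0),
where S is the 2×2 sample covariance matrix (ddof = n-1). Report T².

Step 1 — sample mean vector:
  mean(X) = (8 + 8 + 6 + 9 + 8) / 5 = 39/5 = 7.8
  mean(Y) = (4 + 2 + 3 + 7 + 1) / 5 = 17/5 = 3.4
  x̄ = (7.8, 3.4),  deviation x̄ - mu_0 = (7.8, 3.4) - (2, 5) = (5.8, -1.6).

Step 2 — sample covariance matrix, S[i,j] = (1/(n-1)) · Σ_k (x_{k,i} - mean_i) · (x_{k,j} - mean_j), divisor n-1 = 4:
  S[X,X] = ((0.2)·(0.2) + (0.2)·(0.2) + (-1.8)·(-1.8) + (1.2)·(1.2) + (0.2)·(0.2)) / 4 = 4.8/4 = 1.2
  S[X,Y] = ((0.2)·(0.6) + (0.2)·(-1.4) + (-1.8)·(-0.4) + (1.2)·(3.6) + (0.2)·(-2.4)) / 4 = 4.4/4 = 1.1
  S[Y,Y] = ((0.6)·(0.6) + (-1.4)·(-1.4) + (-0.4)·(-0.4) + (3.6)·(3.6) + (-2.4)·(-2.4)) / 4 = 21.2/4 = 5.3
  S = [[1.2, 1.1],
 [1.1, 5.3]].

Step 3 — invert S. det(S) = 1.2·5.3 - (1.1)² = 5.15.
  S^{-1} = (1/det) · [[d, -b], [-b, a]] = [[1.0291, -0.2136],
 [-0.2136, 0.233]].

Step 4 — quadratic form (x̄ - mu_0)^T · S^{-1} · (x̄ - mu_0):
  S^{-1} · (x̄ - mu_0) = (6.3107, -1.6117),
  (x̄ - mu_0)^T · [...] = (5.8)·(6.3107) + (-1.6)·(-1.6117) = 39.1806.

Step 5 — scale by n: T² = 5 · 39.1806 = 195.9029.

T² ≈ 195.9029


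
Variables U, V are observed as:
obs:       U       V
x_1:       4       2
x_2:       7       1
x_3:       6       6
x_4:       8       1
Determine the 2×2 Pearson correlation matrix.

Step 1 — column means:
  mean(U) = (4 + 7 + 6 + 8) / 4 = 25/4 = 6.25
  mean(V) = (2 + 1 + 6 + 1) / 4 = 10/4 = 2.5

Step 2 — sample variances and covariances s[i,j] = (1/(n-1)) · Σ_k (x_{k,i} - mean_i) · (x_{k,j} - mean_j), with n-1 = 3:
  s[U,U] = ((-2.25)·(-2.25) + (0.75)·(0.75) + (-0.25)·(-0.25) + (1.75)·(1.75)) / 3 = 8.75/3 = 2.9167
  s[U,V] = ((-2.25)·(-0.5) + (0.75)·(-1.5) + (-0.25)·(3.5) + (1.75)·(-1.5)) / 3 = -3.5/3 = -1.1667
  s[V,V] = ((-0.5)·(-0.5) + (-1.5)·(-1.5) + (3.5)·(3.5) + (-1.5)·(-1.5)) / 3 = 17/3 = 5.6667
  Sample standard deviations s_i = √(s[i,i]):
  s(U) = √(2.9167) = 1.7078
  s(V) = √(5.6667) = 2.3805

Step 3 — r_{ij} = s_{ij} / (s_i · s_j):
  r[U,U] = 1 (diagonal).
  r[U,V] = -1.1667 / (1.7078 · 2.3805) = -1.1667 / 4.0654 = -0.287
  r[V,V] = 1 (diagonal).

R is symmetric with unit diagonal. Assembling:

R = [[1, -0.287],
 [-0.287, 1]]


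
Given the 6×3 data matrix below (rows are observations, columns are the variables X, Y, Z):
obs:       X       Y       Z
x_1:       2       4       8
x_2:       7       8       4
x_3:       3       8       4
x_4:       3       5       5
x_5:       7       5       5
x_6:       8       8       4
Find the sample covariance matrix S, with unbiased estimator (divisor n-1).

Step 1 — column means:
  mean(X) = (2 + 7 + 3 + 3 + 7 + 8) / 6 = 30/6 = 5
  mean(Y) = (4 + 8 + 8 + 5 + 5 + 8) / 6 = 38/6 = 6.3333
  mean(Z) = (8 + 4 + 4 + 5 + 5 + 4) / 6 = 30/6 = 5

Step 2 — sample covariance S[i,j] = (1/(n-1)) · Σ_k (x_{k,i} - mean_i) · (x_{k,j} - mean_j), with n-1 = 5.
  S[X,X] = ((-3)·(-3) + (2)·(2) + (-2)·(-2) + (-2)·(-2) + (2)·(2) + (3)·(3)) / 5 = 34/5 = 6.8
  S[X,Y] = ((-3)·(-2.3333) + (2)·(1.6667) + (-2)·(1.6667) + (-2)·(-1.3333) + (2)·(-1.3333) + (3)·(1.6667)) / 5 = 12/5 = 2.4
  S[X,Z] = ((-3)·(3) + (2)·(-1) + (-2)·(-1) + (-2)·(0) + (2)·(0) + (3)·(-1)) / 5 = -12/5 = -2.4
  S[Y,Y] = ((-2.3333)·(-2.3333) + (1.6667)·(1.6667) + (1.6667)·(1.6667) + (-1.3333)·(-1.3333) + (-1.3333)·(-1.3333) + (1.6667)·(1.6667)) / 5 = 17.3333/5 = 3.4667
  S[Y,Z] = ((-2.3333)·(3) + (1.6667)·(-1) + (1.6667)·(-1) + (-1.3333)·(0) + (-1.3333)·(0) + (1.6667)·(-1)) / 5 = -12/5 = -2.4
  S[Z,Z] = ((3)·(3) + (-1)·(-1) + (-1)·(-1) + (0)·(0) + (0)·(0) + (-1)·(-1)) / 5 = 12/5 = 2.4

S is symmetric (S[j,i] = S[i,j]). Assembling:

S = [[6.8, 2.4, -2.4],
 [2.4, 3.4667, -2.4],
 [-2.4, -2.4, 2.4]]


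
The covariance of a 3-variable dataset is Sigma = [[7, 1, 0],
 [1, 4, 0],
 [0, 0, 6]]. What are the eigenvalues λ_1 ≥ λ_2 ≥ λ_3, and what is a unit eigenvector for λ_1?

Step 1 — characteristic polynomial p(λ) = det(λI - Sigma) = λ³ - tr·λ² + c_1·λ - det, where tr = trace, c_1 = sum of the principal 2×2 minors, det = det(Sigma):
  tr = 7 + 4 + 6 = 17,
  c_1 = (7·4 - (1)²) + (7·6 - (0)²) + (4·6 - (0)²) = 27 + 42 + 24 = 93,
  det = 7·(4·6 - (0)²) - (1)·((1)·6 - (0)·(0)) + (0)·((1)·(0) - 4·(0)) = 7·(24) - (1)·(6) + (0)·(0) = 162.
  So p(λ) = λ³ - 17λ² + 93λ - 162.
Step 2 — look for an integer root (rational root theorem: any rational root is an integer divisor of 162). Testing λ = 6:
  p(6) = 216 - 612 + 558 - 162 = 0  ✓
  Dividing out (λ - 6): p(λ) = (λ - 6)(λ² - 11λ + 27).
Step 3 — remaining eigenvalues from the quadratic λ² - 11λ + 27 = 0:
  Δ = 11² - 4·27 = 121 - 108 = 13,  λ = (11 ± √13)/2 = (11 ± 3.6056)/2 ≈ 7.3028 or 3.6972.
  Sorted: λ_1 = 7.3028,  λ_2 = 6,  λ_3 = 3.6972  (check: sum = 17 = tr ✓).

Step 4 — unit eigenvector for λ_1 ≈ 7.3028: v spans the null space of (Sigma - λ_1 I), whose rows are
  r_1 = (-0.3028, 1, 0),  r_2 = (1, -3.3028, 0),  r_3 = (0, 0, -1.3028).
  v is orthogonal to every row, so take v ∝ r_1 × r_3 = ((1)·(-1.3028) - (0)·(0), (0)·(0) - (-0.3028)·(-1.3028), (-0.3028)·(0) - (1)·(0)) ≈ (-1.3028, -0.3944, 0).
  Rescale (multiply by -1 so the first nonzero entry is positive): u = (1.3028, 0.3944, 0).
  ||u|| = √((1.3028)² + (0.3944)² + (0)²) = √(1.8528) ≈ 1.3612,  v_1 = u/||u|| ≈ (0.9571, 0.2898, 0) (||v_1|| = 1).

λ_1 = 7.3028,  λ_2 = 6,  λ_3 = 3.6972;  v_1 ≈ (0.9571, 0.2898, 0)


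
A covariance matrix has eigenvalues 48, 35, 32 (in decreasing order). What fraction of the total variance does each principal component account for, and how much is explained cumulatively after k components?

Step 1 — total variance = trace(Sigma) = Σ λ_i = 48 + 35 + 32 = 115.

Step 2 — fraction explained by component i = λ_i / Σ λ:
  PC1: 48/115 = 0.4174
  PC2: 35/115 = 0.3043
  PC3: 32/115 = 0.2783

Step 3 — cumulative fraction after k components = (λ_1 + ... + λ_k) / Σ λ:
  k = 1: 48/115 = 0.4174
  k = 2: (48 + 35)/115 = 83/115 = 0.7217
  k = 3: (48 + 35 + 32)/115 = 115/115 = 1

Summary (fraction, with percent):

explained: PC1 0.4174 (41.74%), PC2 0.3043 (30.43%), PC3 0.2783 (27.83%);  cumulative: 0.4174, 0.7217, 1


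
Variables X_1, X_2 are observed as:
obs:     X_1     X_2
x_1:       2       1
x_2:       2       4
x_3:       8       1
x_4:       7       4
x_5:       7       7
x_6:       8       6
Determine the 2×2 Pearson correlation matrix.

Step 1 — column means:
  mean(X_1) = (2 + 2 + 8 + 7 + 7 + 8) / 6 = 34/6 = 5.6667
  mean(X_2) = (1 + 4 + 1 + 4 + 7 + 6) / 6 = 23/6 = 3.8333

Step 2 — sample variances and covariances s[i,j] = (1/(n-1)) · Σ_k (x_{k,i} - mean_i) · (x_{k,j} - mean_j), with n-1 = 5:
  s[X_1,X_1] = ((-3.6667)·(-3.6667) + (-3.6667)·(-3.6667) + (2.3333)·(2.3333) + (1.3333)·(1.3333) + (1.3333)·(1.3333) + (2.3333)·(2.3333)) / 5 = 41.3333/5 = 8.2667
  s[X_1,X_2] = ((-3.6667)·(-2.8333) + (-3.6667)·(0.1667) + (2.3333)·(-2.8333) + (1.3333)·(0.1667) + (1.3333)·(3.1667) + (2.3333)·(2.1667)) / 5 = 12.6667/5 = 2.5333
  s[X_2,X_2] = ((-2.8333)·(-2.8333) + (0.1667)·(0.1667) + (-2.8333)·(-2.8333) + (0.1667)·(0.1667) + (3.1667)·(3.1667) + (2.1667)·(2.1667)) / 5 = 30.8333/5 = 6.1667
  Sample standard deviations s_i = √(s[i,i]):
  s(X_1) = √(8.2667) = 2.8752
  s(X_2) = √(6.1667) = 2.4833

Step 3 — r_{ij} = s_{ij} / (s_i · s_j):
  r[X_1,X_1] = 1 (diagonal).
  r[X_1,X_2] = 2.5333 / (2.8752 · 2.4833) = 2.5333 / 7.1399 = 0.3548
  r[X_2,X_2] = 1 (diagonal).

R is symmetric with unit diagonal. Assembling:

R = [[1, 0.3548],
 [0.3548, 1]]


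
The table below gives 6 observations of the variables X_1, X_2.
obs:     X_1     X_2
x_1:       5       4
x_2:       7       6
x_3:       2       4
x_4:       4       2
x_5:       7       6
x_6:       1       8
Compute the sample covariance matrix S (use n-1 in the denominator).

Step 1 — column means:
  mean(X_1) = (5 + 7 + 2 + 4 + 7 + 1) / 6 = 26/6 = 4.3333
  mean(X_2) = (4 + 6 + 4 + 2 + 6 + 8) / 6 = 30/6 = 5

Step 2 — sample covariance S[i,j] = (1/(n-1)) · Σ_k (x_{k,i} - mean_i) · (x_{k,j} - mean_j), with n-1 = 5.
  S[X_1,X_1] = ((0.6667)·(0.6667) + (2.6667)·(2.6667) + (-2.3333)·(-2.3333) + (-0.3333)·(-0.3333) + (2.6667)·(2.6667) + (-3.3333)·(-3.3333)) / 5 = 31.3333/5 = 6.2667
  S[X_1,X_2] = ((0.6667)·(-1) + (2.6667)·(1) + (-2.3333)·(-1) + (-0.3333)·(-3) + (2.6667)·(1) + (-3.3333)·(3)) / 5 = -2/5 = -0.4
  S[X_2,X_2] = ((-1)·(-1) + (1)·(1) + (-1)·(-1) + (-3)·(-3) + (1)·(1) + (3)·(3)) / 5 = 22/5 = 4.4

S is symmetric (S[j,i] = S[i,j]). Assembling:

S = [[6.2667, -0.4],
 [-0.4, 4.4]]


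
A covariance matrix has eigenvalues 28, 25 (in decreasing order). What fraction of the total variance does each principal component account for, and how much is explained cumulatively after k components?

Step 1 — total variance = trace(Sigma) = Σ λ_i = 28 + 25 = 53.

Step 2 — fraction explained by component i = λ_i / Σ λ:
  PC1: 28/53 = 0.5283
  PC2: 25/53 = 0.4717

Step 3 — cumulative fraction after k components = (λ_1 + ... + λ_k) / Σ λ:
  k = 1: 28/53 = 0.5283
  k = 2: (28 + 25)/53 = 53/53 = 1

Summary (fraction, with percent):

explained: PC1 0.5283 (52.83%), PC2 0.4717 (47.17%);  cumulative: 0.5283, 1


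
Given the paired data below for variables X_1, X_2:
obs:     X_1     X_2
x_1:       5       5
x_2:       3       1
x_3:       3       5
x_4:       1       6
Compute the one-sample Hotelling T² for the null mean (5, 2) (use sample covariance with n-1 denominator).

Step 1 — sample mean vector:
  mean(X_1) = (5 + 3 + 3 + 1) / 4 = 12/4 = 3
  mean(X_2) = (5 + 1 + 5 + 6) / 4 = 17/4 = 4.25
  x̄ = (3, 4.25),  deviation x̄ - mu_0 = (3, 4.25) - (5, 2) = (-2, 2.25).

Step 2 — sample covariance matrix, S[i,j] = (1/(n-1)) · Σ_k (x_{k,i} - mean_i) · (x_{k,j} - mean_j), divisor n-1 = 3:
  S[X_1,X_1] = ((2)·(2) + (0)·(0) + (0)·(0) + (-2)·(-2)) / 3 = 8/3 = 2.6667
  S[X_1,X_2] = ((2)·(0.75) + (0)·(-3.25) + (0)·(0.75) + (-2)·(1.75)) / 3 = -2/3 = -0.6667
  S[X_2,X_2] = ((0.75)·(0.75) + (-3.25)·(-3.25) + (0.75)·(0.75) + (1.75)·(1.75)) / 3 = 14.75/3 = 4.9167
  S = [[2.6667, -0.6667],
 [-0.6667, 4.9167]].

Step 3 — invert S. det(S) = 2.6667·4.9167 - (-0.6667)² = 12.6667.
  S^{-1} = (1/det) · [[d, -b], [-b, a]] = [[0.3882, 0.0526],
 [0.0526, 0.2105]].

Step 4 — quadratic form (x̄ - mu_0)^T · S^{-1} · (x̄ - mu_0):
  S^{-1} · (x̄ - mu_0) = (-0.6579, 0.3684),
  (x̄ - mu_0)^T · [...] = (-2)·(-0.6579) + (2.25)·(0.3684) = 2.1447.

Step 5 — scale by n: T² = 4 · 2.1447 = 8.5789.

T² ≈ 8.5789


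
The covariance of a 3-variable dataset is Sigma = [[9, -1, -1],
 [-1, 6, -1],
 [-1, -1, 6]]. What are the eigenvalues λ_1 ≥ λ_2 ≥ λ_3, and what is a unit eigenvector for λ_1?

Step 1 — characteristic polynomial p(λ) = det(λI - Sigma) = λ³ - tr·λ² + c_1·λ - det, where tr = trace, c_1 = sum of the principal 2×2 minors, det = det(Sigma):
  tr = 9 + 6 + 6 = 21,
  c_1 = (9·6 - (-1)²) + (9·6 - (-1)²) + (6·6 - (-1)²) = 53 + 53 + 35 = 141,
  det = 9·(6·6 - (-1)²) - (-1)·((-1)·6 - (-1)·(-1)) + (-1)·((-1)·(-1) - 6·(-1)) = 9·(35) - (-1)·(-7) + (-1)·(7) = 301.
  So p(λ) = λ³ - 21λ² + 141λ - 301.
Step 2 — look for an integer root (rational root theorem: any rational root is an integer divisor of 301). Testing λ = 7:
  p(7) = 343 - 1029 + 987 - 301 = 0  ✓
  Dividing out (λ - 7): p(λ) = (λ - 7)(λ² - 14λ + 43).
Step 3 — remaining eigenvalues from the quadratic λ² - 14λ + 43 = 0:
  Δ = 14² - 4·43 = 196 - 172 = 24,  λ = (14 ± √24)/2 = (14 ± 4.899)/2 ≈ 9.4495 or 4.5505.
  Sorted: λ_1 = 9.4495,  λ_2 = 7,  λ_3 = 4.5505  (check: sum = 21 = tr ✓).

Step 4 — unit eigenvector for λ_1 ≈ 9.4495: v spans the null space of (Sigma - λ_1 I), whose rows are
  r_1 = (-0.4495, -1, -1),  r_2 = (-1, -3.4495, -1),  r_3 = (-1, -1, -3.4495).
  v is orthogonal to every row, so take v ∝ r_1 × r_2 = ((-1)·(-1) - (-1)·(-3.4495), (-1)·(-1) - (-0.4495)·(-1), (-0.4495)·(-3.4495) - (-1)·(-1)) ≈ (-2.4495, 0.5505, 0.5505).
  Rescale (multiply by -1 so the first nonzero entry is positive): u = (2.4495, -0.5505, -0.5505).
  ||u|| = √((2.4495)² + (-0.5505)² + (-0.5505)²) = √(6.6061) ≈ 2.5702,  v_1 = u/||u|| ≈ (0.953, -0.2142, -0.2142) (||v_1|| = 1).

λ_1 = 9.4495,  λ_2 = 7,  λ_3 = 4.5505;  v_1 ≈ (0.953, -0.2142, -0.2142)


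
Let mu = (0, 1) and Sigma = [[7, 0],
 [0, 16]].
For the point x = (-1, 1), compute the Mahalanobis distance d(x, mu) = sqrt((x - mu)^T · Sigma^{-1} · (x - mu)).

Step 1 — centre the observation: (x - mu) = (-1, 0).

Step 2 — invert Sigma. det(Sigma) = 7·16 - (0)² = 112.
  Sigma^{-1} = (1/det) · [[d, -b], [-b, a]] = [[0.1429, 0],
 [0, 0.0625]].

Step 3 — form the quadratic (x - mu)^T · Sigma^{-1} · (x - mu):
  Sigma^{-1} · (x - mu) = (-0.1429, 0).
  (x - mu)^T · [Sigma^{-1} · (x - mu)] = (-1)·(-0.1429) + (0)·(0) = 0.1429.

Step 4 — take square root: d = √(0.1429) ≈ 0.378.

d(x, mu) = √(0.1429) ≈ 0.378


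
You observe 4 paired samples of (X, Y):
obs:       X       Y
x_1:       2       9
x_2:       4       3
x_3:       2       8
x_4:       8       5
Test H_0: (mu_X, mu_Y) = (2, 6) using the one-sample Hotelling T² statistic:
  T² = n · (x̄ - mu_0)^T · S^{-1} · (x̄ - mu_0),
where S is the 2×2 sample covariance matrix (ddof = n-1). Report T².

Step 1 — sample mean vector:
  mean(X) = (2 + 4 + 2 + 8) / 4 = 16/4 = 4
  mean(Y) = (9 + 3 + 8 + 5) / 4 = 25/4 = 6.25
  x̄ = (4, 6.25),  deviation x̄ - mu_0 = (4, 6.25) - (2, 6) = (2, 0.25).

Step 2 — sample covariance matrix, S[i,j] = (1/(n-1)) · Σ_k (x_{k,i} - mean_i) · (x_{k,j} - mean_j), divisor n-1 = 3:
  S[X,X] = ((-2)·(-2) + (0)·(0) + (-2)·(-2) + (4)·(4)) / 3 = 24/3 = 8
  S[X,Y] = ((-2)·(2.75) + (0)·(-3.25) + (-2)·(1.75) + (4)·(-1.25)) / 3 = -14/3 = -4.6667
  S[Y,Y] = ((2.75)·(2.75) + (-3.25)·(-3.25) + (1.75)·(1.75) + (-1.25)·(-1.25)) / 3 = 22.75/3 = 7.5833
  S = [[8, -4.6667],
 [-4.6667, 7.5833]].

Step 3 — invert S. det(S) = 8·7.5833 - (-4.6667)² = 38.8889.
  S^{-1} = (1/det) · [[d, -b], [-b, a]] = [[0.195, 0.12],
 [0.12, 0.2057]].

Step 4 — quadratic form (x̄ - mu_0)^T · S^{-1} · (x̄ - mu_0):
  S^{-1} · (x̄ - mu_0) = (0.42, 0.2914),
  (x̄ - mu_0)^T · [...] = (2)·(0.42) + (0.25)·(0.2914) = 0.9129.

Step 5 — scale by n: T² = 4 · 0.9129 = 3.6514.

T² ≈ 3.6514


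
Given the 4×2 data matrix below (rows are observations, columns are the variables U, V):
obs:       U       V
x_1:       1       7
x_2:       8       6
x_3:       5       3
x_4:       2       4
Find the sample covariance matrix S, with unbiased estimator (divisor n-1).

Step 1 — column means:
  mean(U) = (1 + 8 + 5 + 2) / 4 = 16/4 = 4
  mean(V) = (7 + 6 + 3 + 4) / 4 = 20/4 = 5

Step 2 — sample covariance S[i,j] = (1/(n-1)) · Σ_k (x_{k,i} - mean_i) · (x_{k,j} - mean_j), with n-1 = 3.
  S[U,U] = ((-3)·(-3) + (4)·(4) + (1)·(1) + (-2)·(-2)) / 3 = 30/3 = 10
  S[U,V] = ((-3)·(2) + (4)·(1) + (1)·(-2) + (-2)·(-1)) / 3 = -2/3 = -0.6667
  S[V,V] = ((2)·(2) + (1)·(1) + (-2)·(-2) + (-1)·(-1)) / 3 = 10/3 = 3.3333

S is symmetric (S[j,i] = S[i,j]). Assembling:

S = [[10, -0.6667],
 [-0.6667, 3.3333]]


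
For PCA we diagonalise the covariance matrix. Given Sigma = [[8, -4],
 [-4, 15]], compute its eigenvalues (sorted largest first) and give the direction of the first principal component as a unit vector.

Step 1 — characteristic polynomial of 2×2 Sigma:
  det(Sigma - λI) = λ² - trace · λ + det = 0.
  trace = 8 + 15 = 23, det = 8·15 - (-4)² = 104.
Step 2 — discriminant:
  Δ = trace² - 4·det = 529 - 416 = 113.
Step 3 — eigenvalues:
  λ = (trace ± √Δ)/2 = (23 ± 10.6301)/2,
  λ_1 = 16.8151,  λ_2 = 6.1849.

Step 4 — unit eigenvector for λ_1: solve (Sigma - λ_1 I)v = 0. First row:
  (8 - 16.8151)·v_x + (-4)·v_y = 0, i.e. (-8.8151)·v_x + (-4)·v_y = 0,
  so v ∝ (b, λ_1 - a) = (-4, 8.8151); multiply by -1 so the first entry is positive: u = (4, -8.8151).
  ||u|| = √((4)² + (-8.8151)²) = √(93.7055) ≈ 9.6802,
  v_1 = u/||u|| ≈ (0.4132, -0.9106) (||v_1|| = 1).

λ_1 = 16.8151,  λ_2 = 6.1849;  v_1 ≈ (0.4132, -0.9106)


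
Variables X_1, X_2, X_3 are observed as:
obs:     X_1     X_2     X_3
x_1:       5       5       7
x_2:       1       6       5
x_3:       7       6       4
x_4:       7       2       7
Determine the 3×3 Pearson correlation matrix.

Step 1 — column means:
  mean(X_1) = (5 + 1 + 7 + 7) / 4 = 20/4 = 5
  mean(X_2) = (5 + 6 + 6 + 2) / 4 = 19/4 = 4.75
  mean(X_3) = (7 + 5 + 4 + 7) / 4 = 23/4 = 5.75

Step 2 — sample variances and covariances s[i,j] = (1/(n-1)) · Σ_k (x_{k,i} - mean_i) · (x_{k,j} - mean_j), with n-1 = 3:
  s[X_1,X_1] = ((0)·(0) + (-4)·(-4) + (2)·(2) + (2)·(2)) / 3 = 24/3 = 8
  s[X_1,X_2] = ((0)·(0.25) + (-4)·(1.25) + (2)·(1.25) + (2)·(-2.75)) / 3 = -8/3 = -2.6667
  s[X_1,X_3] = ((0)·(1.25) + (-4)·(-0.75) + (2)·(-1.75) + (2)·(1.25)) / 3 = 2/3 = 0.6667
  s[X_2,X_2] = ((0.25)·(0.25) + (1.25)·(1.25) + (1.25)·(1.25) + (-2.75)·(-2.75)) / 3 = 10.75/3 = 3.5833
  s[X_2,X_3] = ((0.25)·(1.25) + (1.25)·(-0.75) + (1.25)·(-1.75) + (-2.75)·(1.25)) / 3 = -6.25/3 = -2.0833
  s[X_3,X_3] = ((1.25)·(1.25) + (-0.75)·(-0.75) + (-1.75)·(-1.75) + (1.25)·(1.25)) / 3 = 6.75/3 = 2.25
  Sample standard deviations s_i = √(s[i,i]):
  s(X_1) = √(8) = 2.8284
  s(X_2) = √(3.5833) = 1.893
  s(X_3) = √(2.25) = 1.5

Step 3 — r_{ij} = s_{ij} / (s_i · s_j):
  r[X_1,X_1] = 1 (diagonal).
  r[X_1,X_2] = -2.6667 / (2.8284 · 1.893) = -2.6667 / 5.3541 = -0.4981
  r[X_1,X_3] = 0.6667 / (2.8284 · 1.5) = 0.6667 / 4.2426 = 0.1571
  r[X_2,X_2] = 1 (diagonal).
  r[X_2,X_3] = -2.0833 / (1.893 · 1.5) = -2.0833 / 2.8395 = -0.7337
  r[X_3,X_3] = 1 (diagonal).

R is symmetric with unit diagonal. Assembling:

R = [[1, -0.4981, 0.1571],
 [-0.4981, 1, -0.7337],
 [0.1571, -0.7337, 1]]


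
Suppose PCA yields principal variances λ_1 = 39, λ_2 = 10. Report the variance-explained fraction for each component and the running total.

Step 1 — total variance = trace(Sigma) = Σ λ_i = 39 + 10 = 49.

Step 2 — fraction explained by component i = λ_i / Σ λ:
  PC1: 39/49 = 0.7959
  PC2: 10/49 = 0.2041

Step 3 — cumulative fraction after k components = (λ_1 + ... + λ_k) / Σ λ:
  k = 1: 39/49 = 0.7959
  k = 2: (39 + 10)/49 = 49/49 = 1

Summary (fraction, with percent):

explained: PC1 0.7959 (79.59%), PC2 0.2041 (20.41%);  cumulative: 0.7959, 1


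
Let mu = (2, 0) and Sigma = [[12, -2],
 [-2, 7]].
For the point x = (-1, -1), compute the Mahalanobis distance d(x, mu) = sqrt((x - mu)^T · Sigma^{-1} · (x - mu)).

Step 1 — centre the observation: (x - mu) = (-3, -1).

Step 2 — invert Sigma. det(Sigma) = 12·7 - (-2)² = 80.
  Sigma^{-1} = (1/det) · [[d, -b], [-b, a]] = [[0.0875, 0.025],
 [0.025, 0.15]].

Step 3 — form the quadratic (x - mu)^T · Sigma^{-1} · (x - mu):
  Sigma^{-1} · (x - mu) = (-0.2875, -0.225).
  (x - mu)^T · [Sigma^{-1} · (x - mu)] = (-3)·(-0.2875) + (-1)·(-0.225) = 1.0875.

Step 4 — take square root: d = √(1.0875) ≈ 1.0428.

d(x, mu) = √(1.0875) ≈ 1.0428


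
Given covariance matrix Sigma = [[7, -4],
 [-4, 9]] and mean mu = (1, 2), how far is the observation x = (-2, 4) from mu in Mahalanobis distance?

Step 1 — centre the observation: (x - mu) = (-3, 2).

Step 2 — invert Sigma. det(Sigma) = 7·9 - (-4)² = 47.
  Sigma^{-1} = (1/det) · [[d, -b], [-b, a]] = [[0.1915, 0.0851],
 [0.0851, 0.1489]].

Step 3 — form the quadratic (x - mu)^T · Sigma^{-1} · (x - mu):
  Sigma^{-1} · (x - mu) = (-0.4043, 0.0426).
  (x - mu)^T · [Sigma^{-1} · (x - mu)] = (-3)·(-0.4043) + (2)·(0.0426) = 1.2979.

Step 4 — take square root: d = √(1.2979) ≈ 1.1392.

d(x, mu) = √(1.2979) ≈ 1.1392


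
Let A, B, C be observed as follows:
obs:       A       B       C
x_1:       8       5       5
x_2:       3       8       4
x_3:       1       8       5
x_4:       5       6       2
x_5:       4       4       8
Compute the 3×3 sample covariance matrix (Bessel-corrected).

Step 1 — column means:
  mean(A) = (8 + 3 + 1 + 5 + 4) / 5 = 21/5 = 4.2
  mean(B) = (5 + 8 + 8 + 6 + 4) / 5 = 31/5 = 6.2
  mean(C) = (5 + 4 + 5 + 2 + 8) / 5 = 24/5 = 4.8

Step 2 — sample covariance S[i,j] = (1/(n-1)) · Σ_k (x_{k,i} - mean_i) · (x_{k,j} - mean_j), with n-1 = 4.
  S[A,A] = ((3.8)·(3.8) + (-1.2)·(-1.2) + (-3.2)·(-3.2) + (0.8)·(0.8) + (-0.2)·(-0.2)) / 4 = 26.8/4 = 6.7
  S[A,B] = ((3.8)·(-1.2) + (-1.2)·(1.8) + (-3.2)·(1.8) + (0.8)·(-0.2) + (-0.2)·(-2.2)) / 4 = -12.2/4 = -3.05
  S[A,C] = ((3.8)·(0.2) + (-1.2)·(-0.8) + (-3.2)·(0.2) + (0.8)·(-2.8) + (-0.2)·(3.2)) / 4 = -1.8/4 = -0.45
  S[B,B] = ((-1.2)·(-1.2) + (1.8)·(1.8) + (1.8)·(1.8) + (-0.2)·(-0.2) + (-2.2)·(-2.2)) / 4 = 12.8/4 = 3.2
  S[B,C] = ((-1.2)·(0.2) + (1.8)·(-0.8) + (1.8)·(0.2) + (-0.2)·(-2.8) + (-2.2)·(3.2)) / 4 = -7.8/4 = -1.95
  S[C,C] = ((0.2)·(0.2) + (-0.8)·(-0.8) + (0.2)·(0.2) + (-2.8)·(-2.8) + (3.2)·(3.2)) / 4 = 18.8/4 = 4.7

S is symmetric (S[j,i] = S[i,j]). Assembling:

S = [[6.7, -3.05, -0.45],
 [-3.05, 3.2, -1.95],
 [-0.45, -1.95, 4.7]]


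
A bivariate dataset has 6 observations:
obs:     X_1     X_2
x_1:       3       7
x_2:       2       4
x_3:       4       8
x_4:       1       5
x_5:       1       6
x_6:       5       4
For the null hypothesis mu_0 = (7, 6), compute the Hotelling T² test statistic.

Step 1 — sample mean vector:
  mean(X_1) = (3 + 2 + 4 + 1 + 1 + 5) / 6 = 16/6 = 2.6667
  mean(X_2) = (7 + 4 + 8 + 5 + 6 + 4) / 6 = 34/6 = 5.6667
  x̄ = (2.6667, 5.6667),  deviation x̄ - mu_0 = (2.6667, 5.6667) - (7, 6) = (-4.3333, -0.3333).

Step 2 — sample covariance matrix, S[i,j] = (1/(n-1)) · Σ_k (x_{k,i} - mean_i) · (x_{k,j} - mean_j), divisor n-1 = 5:
  S[X_1,X_1] = ((0.3333)·(0.3333) + (-0.6667)·(-0.6667) + (1.3333)·(1.3333) + (-1.6667)·(-1.6667) + (-1.6667)·(-1.6667) + (2.3333)·(2.3333)) / 5 = 13.3333/5 = 2.6667
  S[X_1,X_2] = ((0.3333)·(1.3333) + (-0.6667)·(-1.6667) + (1.3333)·(2.3333) + (-1.6667)·(-0.6667) + (-1.6667)·(0.3333) + (2.3333)·(-1.6667)) / 5 = 1.3333/5 = 0.2667
  S[X_2,X_2] = ((1.3333)·(1.3333) + (-1.6667)·(-1.6667) + (2.3333)·(2.3333) + (-0.6667)·(-0.6667) + (0.3333)·(0.3333) + (-1.6667)·(-1.6667)) / 5 = 13.3333/5 = 2.6667
  S = [[2.6667, 0.2667],
 [0.2667, 2.6667]].

Step 3 — invert S. det(S) = 2.6667·2.6667 - (0.2667)² = 7.04.
  S^{-1} = (1/det) · [[d, -b], [-b, a]] = [[0.3788, -0.0379],
 [-0.0379, 0.3788]].

Step 4 — quadratic form (x̄ - mu_0)^T · S^{-1} · (x̄ - mu_0):
  S^{-1} · (x̄ - mu_0) = (-1.6288, 0.0379),
  (x̄ - mu_0)^T · [...] = (-4.3333)·(-1.6288) + (-0.3333)·(0.0379) = 7.0455.

Step 5 — scale by n: T² = 6 · 7.0455 = 42.2727.

T² ≈ 42.2727
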